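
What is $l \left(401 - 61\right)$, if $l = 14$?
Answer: $4760$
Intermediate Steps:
$l \left(401 - 61\right) = 14 \left(401 - 61\right) = 14 \cdot 340 = 4760$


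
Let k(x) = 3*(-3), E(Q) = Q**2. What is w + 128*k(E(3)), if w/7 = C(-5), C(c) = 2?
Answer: -1138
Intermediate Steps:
k(x) = -9
w = 14 (w = 7*2 = 14)
w + 128*k(E(3)) = 14 + 128*(-9) = 14 - 1152 = -1138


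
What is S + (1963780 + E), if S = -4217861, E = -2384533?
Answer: -4638614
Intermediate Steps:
S + (1963780 + E) = -4217861 + (1963780 - 2384533) = -4217861 - 420753 = -4638614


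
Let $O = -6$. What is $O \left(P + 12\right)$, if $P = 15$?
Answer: $-162$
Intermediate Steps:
$O \left(P + 12\right) = - 6 \left(15 + 12\right) = \left(-6\right) 27 = -162$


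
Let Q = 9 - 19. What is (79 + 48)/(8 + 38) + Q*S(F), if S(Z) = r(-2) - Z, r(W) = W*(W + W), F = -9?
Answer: -7693/46 ≈ -167.24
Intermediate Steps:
r(W) = 2*W² (r(W) = W*(2*W) = 2*W²)
S(Z) = 8 - Z (S(Z) = 2*(-2)² - Z = 2*4 - Z = 8 - Z)
Q = -10
(79 + 48)/(8 + 38) + Q*S(F) = (79 + 48)/(8 + 38) - 10*(8 - 1*(-9)) = 127/46 - 10*(8 + 9) = 127*(1/46) - 10*17 = 127/46 - 170 = -7693/46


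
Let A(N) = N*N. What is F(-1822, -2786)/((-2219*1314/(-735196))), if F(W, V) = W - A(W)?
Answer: -174425566084/208269 ≈ -8.3750e+5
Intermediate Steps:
A(N) = N**2
F(W, V) = W - W**2
F(-1822, -2786)/((-2219*1314/(-735196))) = (-1822*(1 - 1*(-1822)))/((-2219*1314/(-735196))) = (-1822*(1 + 1822))/((-2915766*(-1/735196))) = (-1822*1823)/(208269/52514) = -3321506*52514/208269 = -174425566084/208269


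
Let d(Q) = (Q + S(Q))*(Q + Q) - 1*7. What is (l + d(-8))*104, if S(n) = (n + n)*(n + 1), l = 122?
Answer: -161096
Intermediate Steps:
S(n) = 2*n*(1 + n) (S(n) = (2*n)*(1 + n) = 2*n*(1 + n))
d(Q) = -7 + 2*Q*(Q + 2*Q*(1 + Q)) (d(Q) = (Q + 2*Q*(1 + Q))*(Q + Q) - 1*7 = (Q + 2*Q*(1 + Q))*(2*Q) - 7 = 2*Q*(Q + 2*Q*(1 + Q)) - 7 = -7 + 2*Q*(Q + 2*Q*(1 + Q)))
(l + d(-8))*104 = (122 + (-7 + 4*(-8)³ + 6*(-8)²))*104 = (122 + (-7 + 4*(-512) + 6*64))*104 = (122 + (-7 - 2048 + 384))*104 = (122 - 1671)*104 = -1549*104 = -161096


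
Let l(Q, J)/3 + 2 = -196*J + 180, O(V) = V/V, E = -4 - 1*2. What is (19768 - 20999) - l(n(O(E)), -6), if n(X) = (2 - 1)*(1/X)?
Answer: -5293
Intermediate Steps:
E = -6 (E = -4 - 2 = -6)
O(V) = 1
n(X) = 1/X
l(Q, J) = 534 - 588*J (l(Q, J) = -6 + 3*(-196*J + 180) = -6 + 3*(180 - 196*J) = -6 + (540 - 588*J) = 534 - 588*J)
(19768 - 20999) - l(n(O(E)), -6) = (19768 - 20999) - (534 - 588*(-6)) = -1231 - (534 + 3528) = -1231 - 1*4062 = -1231 - 4062 = -5293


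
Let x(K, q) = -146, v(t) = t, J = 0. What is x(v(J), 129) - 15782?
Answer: -15928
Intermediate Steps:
x(v(J), 129) - 15782 = -146 - 15782 = -15928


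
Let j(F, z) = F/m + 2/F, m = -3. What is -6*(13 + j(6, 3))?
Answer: -68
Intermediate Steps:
j(F, z) = 2/F - F/3 (j(F, z) = F/(-3) + 2/F = F*(-⅓) + 2/F = -F/3 + 2/F = 2/F - F/3)
-6*(13 + j(6, 3)) = -6*(13 + (2/6 - ⅓*6)) = -6*(13 + (2*(⅙) - 2)) = -6*(13 + (⅓ - 2)) = -6*(13 - 5/3) = -6*34/3 = -68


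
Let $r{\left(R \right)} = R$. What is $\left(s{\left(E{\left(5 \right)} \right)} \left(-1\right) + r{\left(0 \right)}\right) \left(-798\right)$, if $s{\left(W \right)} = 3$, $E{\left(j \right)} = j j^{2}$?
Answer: $2394$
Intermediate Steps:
$E{\left(j \right)} = j^{3}$
$\left(s{\left(E{\left(5 \right)} \right)} \left(-1\right) + r{\left(0 \right)}\right) \left(-798\right) = \left(3 \left(-1\right) + 0\right) \left(-798\right) = \left(-3 + 0\right) \left(-798\right) = \left(-3\right) \left(-798\right) = 2394$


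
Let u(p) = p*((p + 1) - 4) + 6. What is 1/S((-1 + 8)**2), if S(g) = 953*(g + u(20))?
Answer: 1/376435 ≈ 2.6565e-6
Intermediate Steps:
u(p) = 6 + p*(-3 + p) (u(p) = p*((1 + p) - 4) + 6 = p*(-3 + p) + 6 = 6 + p*(-3 + p))
S(g) = 329738 + 953*g (S(g) = 953*(g + (6 + 20**2 - 3*20)) = 953*(g + (6 + 400 - 60)) = 953*(g + 346) = 953*(346 + g) = 329738 + 953*g)
1/S((-1 + 8)**2) = 1/(329738 + 953*(-1 + 8)**2) = 1/(329738 + 953*7**2) = 1/(329738 + 953*49) = 1/(329738 + 46697) = 1/376435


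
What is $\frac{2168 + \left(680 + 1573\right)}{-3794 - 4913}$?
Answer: $- \frac{4421}{8707} \approx -0.50775$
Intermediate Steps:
$\frac{2168 + \left(680 + 1573\right)}{-3794 - 4913} = \frac{2168 + 2253}{-8707} = 4421 \left(- \frac{1}{8707}\right) = - \frac{4421}{8707}$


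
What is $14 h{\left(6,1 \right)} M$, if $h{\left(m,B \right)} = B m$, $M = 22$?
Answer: $1848$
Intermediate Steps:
$14 h{\left(6,1 \right)} M = 14 \cdot 1 \cdot 6 \cdot 22 = 14 \cdot 6 \cdot 22 = 84 \cdot 22 = 1848$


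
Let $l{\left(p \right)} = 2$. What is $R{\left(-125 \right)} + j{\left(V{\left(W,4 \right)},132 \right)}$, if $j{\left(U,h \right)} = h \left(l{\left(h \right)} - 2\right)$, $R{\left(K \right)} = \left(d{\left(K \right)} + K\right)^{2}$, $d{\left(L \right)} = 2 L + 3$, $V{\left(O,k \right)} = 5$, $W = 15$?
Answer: $138384$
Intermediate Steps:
$d{\left(L \right)} = 3 + 2 L$
$R{\left(K \right)} = \left(3 + 3 K\right)^{2}$ ($R{\left(K \right)} = \left(\left(3 + 2 K\right) + K\right)^{2} = \left(3 + 3 K\right)^{2}$)
$j{\left(U,h \right)} = 0$ ($j{\left(U,h \right)} = h \left(2 - 2\right) = h 0 = 0$)
$R{\left(-125 \right)} + j{\left(V{\left(W,4 \right)},132 \right)} = 9 \left(1 - 125\right)^{2} + 0 = 9 \left(-124\right)^{2} + 0 = 9 \cdot 15376 + 0 = 138384 + 0 = 138384$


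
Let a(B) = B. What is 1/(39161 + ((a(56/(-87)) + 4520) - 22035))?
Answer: 87/1883146 ≈ 4.6199e-5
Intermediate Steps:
1/(39161 + ((a(56/(-87)) + 4520) - 22035)) = 1/(39161 + ((56/(-87) + 4520) - 22035)) = 1/(39161 + ((56*(-1/87) + 4520) - 22035)) = 1/(39161 + ((-56/87 + 4520) - 22035)) = 1/(39161 + (393184/87 - 22035)) = 1/(39161 - 1523861/87) = 1/(1883146/87) = 87/1883146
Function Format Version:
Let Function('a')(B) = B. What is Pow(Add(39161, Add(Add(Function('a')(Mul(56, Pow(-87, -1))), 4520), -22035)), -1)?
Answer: Rational(87, 1883146) ≈ 4.6199e-5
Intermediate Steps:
Pow(Add(39161, Add(Add(Function('a')(Mul(56, Pow(-87, -1))), 4520), -22035)), -1) = Pow(Add(39161, Add(Add(Mul(56, Pow(-87, -1)), 4520), -22035)), -1) = Pow(Add(39161, Add(Add(Mul(56, Rational(-1, 87)), 4520), -22035)), -1) = Pow(Add(39161, Add(Add(Rational(-56, 87), 4520), -22035)), -1) = Pow(Add(39161, Add(Rational(393184, 87), -22035)), -1) = Pow(Add(39161, Rational(-1523861, 87)), -1) = Pow(Rational(1883146, 87), -1) = Rational(87, 1883146)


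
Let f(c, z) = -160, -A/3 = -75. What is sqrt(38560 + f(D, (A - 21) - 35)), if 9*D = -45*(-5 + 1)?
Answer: 80*sqrt(6) ≈ 195.96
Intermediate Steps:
A = 225 (A = -3*(-75) = 225)
D = 20 (D = (-45*(-5 + 1))/9 = (-45*(-4))/9 = (-15*(-12))/9 = (1/9)*180 = 20)
sqrt(38560 + f(D, (A - 21) - 35)) = sqrt(38560 - 160) = sqrt(38400) = 80*sqrt(6)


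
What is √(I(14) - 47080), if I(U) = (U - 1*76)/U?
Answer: I*√2307137/7 ≈ 216.99*I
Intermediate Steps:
I(U) = (-76 + U)/U (I(U) = (U - 76)/U = (-76 + U)/U)
√(I(14) - 47080) = √((-76 + 14)/14 - 47080) = √((1/14)*(-62) - 47080) = √(-31/7 - 47080) = √(-329591/7) = I*√2307137/7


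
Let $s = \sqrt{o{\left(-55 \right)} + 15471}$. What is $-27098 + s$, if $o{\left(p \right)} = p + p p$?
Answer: $-27098 + 3 \sqrt{2049} \approx -26962.0$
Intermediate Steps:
$o{\left(p \right)} = p + p^{2}$
$s = 3 \sqrt{2049}$ ($s = \sqrt{- 55 \left(1 - 55\right) + 15471} = \sqrt{\left(-55\right) \left(-54\right) + 15471} = \sqrt{2970 + 15471} = \sqrt{18441} = 3 \sqrt{2049} \approx 135.8$)
$-27098 + s = -27098 + 3 \sqrt{2049}$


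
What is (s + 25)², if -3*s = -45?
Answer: 1600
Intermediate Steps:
s = 15 (s = -⅓*(-45) = 15)
(s + 25)² = (15 + 25)² = 40² = 1600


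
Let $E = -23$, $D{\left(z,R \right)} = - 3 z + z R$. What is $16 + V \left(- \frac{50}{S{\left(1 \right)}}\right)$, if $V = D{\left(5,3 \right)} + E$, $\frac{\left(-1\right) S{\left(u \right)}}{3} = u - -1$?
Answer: $- \frac{527}{3} \approx -175.67$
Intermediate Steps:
$S{\left(u \right)} = -3 - 3 u$ ($S{\left(u \right)} = - 3 \left(u - -1\right) = - 3 \left(u + 1\right) = - 3 \left(1 + u\right) = -3 - 3 u$)
$D{\left(z,R \right)} = - 3 z + R z$
$V = -23$ ($V = 5 \left(-3 + 3\right) - 23 = 5 \cdot 0 - 23 = 0 - 23 = -23$)
$16 + V \left(- \frac{50}{S{\left(1 \right)}}\right) = 16 - 23 \left(- \frac{50}{-3 - 3}\right) = 16 - 23 \left(- \frac{50}{-6}\right) = 16 - 23 \left(\left(-50\right) \left(- \frac{1}{6}\right)\right) = 16 - \frac{575}{3} = - \frac{527}{3}$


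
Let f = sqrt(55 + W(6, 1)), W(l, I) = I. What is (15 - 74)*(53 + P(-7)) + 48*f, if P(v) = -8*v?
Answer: -6431 + 96*sqrt(14) ≈ -6071.8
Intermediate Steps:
f = 2*sqrt(14) (f = sqrt(55 + 1) = sqrt(56) = 2*sqrt(14) ≈ 7.4833)
(15 - 74)*(53 + P(-7)) + 48*f = (15 - 74)*(53 - 8*(-7)) + 48*(2*sqrt(14)) = -59*(53 + 56) + 96*sqrt(14) = -59*109 + 96*sqrt(14) = -6431 + 96*sqrt(14)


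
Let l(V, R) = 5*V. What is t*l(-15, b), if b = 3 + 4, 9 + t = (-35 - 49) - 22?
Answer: 8625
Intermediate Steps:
t = -115 (t = -9 + ((-35 - 49) - 22) = -9 + (-84 - 22) = -9 - 106 = -115)
b = 7
t*l(-15, b) = -575*(-15) = -115*(-75) = 8625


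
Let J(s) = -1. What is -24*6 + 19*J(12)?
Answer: -163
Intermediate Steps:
-24*6 + 19*J(12) = -24*6 + 19*(-1) = -144 - 19 = -163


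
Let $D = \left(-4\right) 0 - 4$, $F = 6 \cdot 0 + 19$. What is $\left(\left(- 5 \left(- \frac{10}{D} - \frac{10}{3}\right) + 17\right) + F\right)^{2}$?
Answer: $\frac{58081}{36} \approx 1613.4$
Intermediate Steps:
$F = 19$ ($F = 0 + 19 = 19$)
$D = -4$ ($D = 0 - 4 = -4$)
$\left(\left(- 5 \left(- \frac{10}{D} - \frac{10}{3}\right) + 17\right) + F\right)^{2} = \left(\left(- 5 \left(- \frac{10}{-4} - \frac{10}{3}\right) + 17\right) + 19\right)^{2} = \left(\left(- 5 \left(\left(-10\right) \left(- \frac{1}{4}\right) - \frac{10}{3}\right) + 17\right) + 19\right)^{2} = \left(\left(- 5 \left(\frac{5}{2} - \frac{10}{3}\right) + 17\right) + 19\right)^{2} = \left(\left(\left(-5\right) \left(- \frac{5}{6}\right) + 17\right) + 19\right)^{2} = \left(\left(\frac{25}{6} + 17\right) + 19\right)^{2} = \left(\frac{127}{6} + 19\right)^{2} = \left(\frac{241}{6}\right)^{2} = \frac{58081}{36}$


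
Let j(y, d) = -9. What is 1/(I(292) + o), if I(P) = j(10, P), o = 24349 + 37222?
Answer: 1/61562 ≈ 1.6244e-5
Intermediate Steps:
o = 61571
I(P) = -9
1/(I(292) + o) = 1/(-9 + 61571) = 1/61562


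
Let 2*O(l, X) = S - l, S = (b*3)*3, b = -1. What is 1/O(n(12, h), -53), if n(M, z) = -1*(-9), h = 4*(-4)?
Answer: -1/9 ≈ -0.11111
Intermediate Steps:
h = -16
S = -9 (S = -1*3*3 = -3*3 = -9)
n(M, z) = 9
O(l, X) = -9/2 - l/2 (O(l, X) = (-9 - l)/2 = -9/2 - l/2)
1/O(n(12, h), -53) = 1/(-9/2 - 1/2*9) = 1/(-9/2 - 9/2) = 1/(-9) = -1/9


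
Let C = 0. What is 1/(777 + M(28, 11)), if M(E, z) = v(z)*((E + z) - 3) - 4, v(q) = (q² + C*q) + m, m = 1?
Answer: 1/5165 ≈ 0.00019361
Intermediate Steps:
v(q) = 1 + q² (v(q) = (q² + 0*q) + 1 = (q² + 0) + 1 = q² + 1 = 1 + q²)
M(E, z) = -4 + (1 + z²)*(-3 + E + z) (M(E, z) = (1 + z²)*((E + z) - 3) - 4 = (1 + z²)*(-3 + E + z) - 4 = -4 + (1 + z²)*(-3 + E + z))
1/(777 + M(28, 11)) = 1/(777 + (-7 + 28 + 11 + 11³ - 3*11² + 28*11²)) = 1/(777 + (-7 + 28 + 11 + 1331 - 3*121 + 28*121)) = 1/(777 + (-7 + 28 + 11 + 1331 - 363 + 3388)) = 1/(777 + 4388) = 1/5165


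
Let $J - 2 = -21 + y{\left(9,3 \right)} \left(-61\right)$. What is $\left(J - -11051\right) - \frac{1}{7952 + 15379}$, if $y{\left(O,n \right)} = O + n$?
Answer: $\frac{240309299}{23331} \approx 10300.0$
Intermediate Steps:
$J = -751$ ($J = 2 + \left(-21 + \left(9 + 3\right) \left(-61\right)\right) = 2 + \left(-21 + 12 \left(-61\right)\right) = 2 - 753 = -751$)
$\left(J - -11051\right) - \frac{1}{7952 + 15379} = \left(-751 - -11051\right) - \frac{1}{7952 + 15379} = \left(-751 + \left(-952 + 12003\right)\right) - \frac{1}{23331} = \left(-751 + 11051\right) - \frac{1}{23331} = 10300 - \frac{1}{23331} = \frac{240309299}{23331}$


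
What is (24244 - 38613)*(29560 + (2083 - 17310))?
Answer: -205950877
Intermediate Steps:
(24244 - 38613)*(29560 + (2083 - 17310)) = -14369*(29560 - 15227) = -14369*14333 = -205950877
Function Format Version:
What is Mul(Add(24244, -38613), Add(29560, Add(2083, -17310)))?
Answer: -205950877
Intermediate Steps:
Mul(Add(24244, -38613), Add(29560, Add(2083, -17310))) = Mul(-14369, Add(29560, -15227)) = Mul(-14369, 14333) = -205950877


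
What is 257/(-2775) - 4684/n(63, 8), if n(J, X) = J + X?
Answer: -13016347/197025 ≈ -66.064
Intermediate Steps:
257/(-2775) - 4684/n(63, 8) = 257/(-2775) - 4684/(63 + 8) = 257*(-1/2775) - 4684/71 = -257/2775 - 4684*1/71 = -257/2775 - 4684/71 = -13016347/197025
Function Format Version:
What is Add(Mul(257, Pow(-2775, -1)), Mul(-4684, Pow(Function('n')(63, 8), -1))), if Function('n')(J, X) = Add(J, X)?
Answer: Rational(-13016347, 197025) ≈ -66.064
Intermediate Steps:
Add(Mul(257, Pow(-2775, -1)), Mul(-4684, Pow(Function('n')(63, 8), -1))) = Add(Mul(257, Pow(-2775, -1)), Mul(-4684, Pow(Add(63, 8), -1))) = Add(Mul(257, Rational(-1, 2775)), Mul(-4684, Pow(71, -1))) = Add(Rational(-257, 2775), Mul(-4684, Rational(1, 71))) = Add(Rational(-257, 2775), Rational(-4684, 71)) = Rational(-13016347, 197025)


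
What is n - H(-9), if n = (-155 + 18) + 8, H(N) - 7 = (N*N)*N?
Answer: 593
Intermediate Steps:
H(N) = 7 + N³ (H(N) = 7 + (N*N)*N = 7 + N²*N = 7 + N³)
n = -129 (n = -137 + 8 = -129)
n - H(-9) = -129 - (7 + (-9)³) = -129 - (7 - 729) = -129 - 1*(-722) = -129 + 722 = 593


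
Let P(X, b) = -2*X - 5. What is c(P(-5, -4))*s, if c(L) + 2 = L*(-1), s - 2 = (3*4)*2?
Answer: -182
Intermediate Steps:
P(X, b) = -5 - 2*X
s = 26 (s = 2 + (3*4)*2 = 2 + 12*2 = 2 + 24 = 26)
c(L) = -2 - L (c(L) = -2 + L*(-1) = -2 - L)
c(P(-5, -4))*s = (-2 - (-5 - 2*(-5)))*26 = (-2 - (-5 + 10))*26 = (-2 - 1*5)*26 = (-2 - 5)*26 = -7*26 = -182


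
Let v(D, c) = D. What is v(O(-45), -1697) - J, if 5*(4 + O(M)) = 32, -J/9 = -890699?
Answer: -40081443/5 ≈ -8.0163e+6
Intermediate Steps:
J = 8016291 (J = -9*(-890699) = 8016291)
O(M) = 12/5 (O(M) = -4 + (⅕)*32 = -4 + 32/5 = 12/5)
v(O(-45), -1697) - J = 12/5 - 1*8016291 = 12/5 - 8016291 = -40081443/5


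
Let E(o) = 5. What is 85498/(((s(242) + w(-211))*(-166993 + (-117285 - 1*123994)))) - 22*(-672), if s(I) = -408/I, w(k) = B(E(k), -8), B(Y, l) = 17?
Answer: 5592249921643/378264008 ≈ 14784.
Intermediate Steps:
w(k) = 17
85498/(((s(242) + w(-211))*(-166993 + (-117285 - 1*123994)))) - 22*(-672) = 85498/(((-408/242 + 17)*(-166993 + (-117285 - 1*123994)))) - 22*(-672) = 85498/(((-408*1/242 + 17)*(-166993 + (-117285 - 123994)))) - 1*(-14784) = 85498/(((-204/121 + 17)*(-166993 - 241279))) + 14784 = 85498/(((1853/121)*(-408272))) + 14784 = 85498/(-756528016/121) + 14784 = 85498*(-121/756528016) + 14784 = -5172629/378264008 + 14784 = 5592249921643/378264008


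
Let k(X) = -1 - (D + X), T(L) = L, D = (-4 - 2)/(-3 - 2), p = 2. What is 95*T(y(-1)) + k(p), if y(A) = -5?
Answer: -2396/5 ≈ -479.20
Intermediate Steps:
D = 6/5 (D = -6/(-5) = -6*(-⅕) = 6/5 ≈ 1.2000)
k(X) = -11/5 - X (k(X) = -1 - (6/5 + X) = -1 + (-6/5 - X) = -11/5 - X)
95*T(y(-1)) + k(p) = 95*(-5) + (-11/5 - 1*2) = -475 + (-11/5 - 2) = -475 - 21/5 = -2396/5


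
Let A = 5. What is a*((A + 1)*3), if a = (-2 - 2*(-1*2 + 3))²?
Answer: 288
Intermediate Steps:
a = 16 (a = (-2 - 2*(-2 + 3))² = (-2 - 2*1)² = (-2 - 2)² = (-4)² = 16)
a*((A + 1)*3) = 16*((5 + 1)*3) = 16*(6*3) = 16*18 = 288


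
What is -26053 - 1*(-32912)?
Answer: 6859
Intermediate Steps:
-26053 - 1*(-32912) = -26053 + 32912 = 6859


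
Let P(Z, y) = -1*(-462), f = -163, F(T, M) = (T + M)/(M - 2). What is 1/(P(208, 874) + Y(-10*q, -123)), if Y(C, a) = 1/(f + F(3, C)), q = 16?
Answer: 26249/12126876 ≈ 0.0021645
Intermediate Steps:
F(T, M) = (M + T)/(-2 + M)
P(Z, y) = 462
Y(C, a) = 1/(-163 + (3 + C)/(-2 + C)) (Y(C, a) = 1/(-163 + (C + 3)/(-2 + C)) = 1/(-163 + (3 + C)/(-2 + C)))
1/(P(208, 874) + Y(-10*q, -123)) = 1/(462 + (2 - (-10)*16)/(-329 + 162*(-10*16))) = 1/(462 + (2 - 1*(-160))/(-329 + 162*(-160))) = 1/(462 + (2 + 160)/(-329 - 25920)) = 1/(462 + 162/(-26249)) = 1/(462 - 1/26249*162) = 1/(462 - 162/26249) = 1/(12126876/26249) = 26249/12126876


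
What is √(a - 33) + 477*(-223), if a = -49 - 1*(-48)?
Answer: -106371 + I*√34 ≈ -1.0637e+5 + 5.831*I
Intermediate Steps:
a = -1 (a = -49 + 48 = -1)
√(a - 33) + 477*(-223) = √(-1 - 33) + 477*(-223) = √(-34) - 106371 = I*√34 - 106371 = -106371 + I*√34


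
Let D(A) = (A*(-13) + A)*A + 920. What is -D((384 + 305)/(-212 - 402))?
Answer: -85284917/94249 ≈ -904.89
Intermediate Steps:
D(A) = 920 - 12*A² (D(A) = (-13*A + A)*A + 920 = (-12*A)*A + 920 = -12*A² + 920 = 920 - 12*A²)
-D((384 + 305)/(-212 - 402)) = -(920 - 12*(384 + 305)²/(-212 - 402)²) = -(920 - 12*(689/(-614))²) = -(920 - 12*(689*(-1/614))²) = -(920 - 12*(-689/614)²) = -(920 - 12*474721/376996) = -(920 - 1424163/94249) = -1*85284917/94249 = -85284917/94249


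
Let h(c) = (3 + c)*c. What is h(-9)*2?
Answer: 108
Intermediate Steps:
h(c) = c*(3 + c)
h(-9)*2 = -9*(3 - 9)*2 = -9*(-6)*2 = 54*2 = 108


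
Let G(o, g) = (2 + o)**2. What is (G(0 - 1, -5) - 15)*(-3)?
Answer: 42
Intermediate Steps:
(G(0 - 1, -5) - 15)*(-3) = ((2 + (0 - 1))**2 - 15)*(-3) = ((2 - 1)**2 - 15)*(-3) = (1**2 - 15)*(-3) = (1 - 15)*(-3) = -14*(-3) = 42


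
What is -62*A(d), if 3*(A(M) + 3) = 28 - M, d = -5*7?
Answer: -1116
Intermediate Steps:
d = -35
A(M) = 19/3 - M/3 (A(M) = -3 + (28 - M)/3 = -3 + (28/3 - M/3) = 19/3 - M/3)
-62*A(d) = -62*(19/3 - ⅓*(-35)) = -62*(19/3 + 35/3) = -62*18 = -1116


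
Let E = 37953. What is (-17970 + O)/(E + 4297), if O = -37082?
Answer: -27526/21125 ≈ -1.3030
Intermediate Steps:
(-17970 + O)/(E + 4297) = (-17970 - 37082)/(37953 + 4297) = -55052/42250 = -55052*1/42250 = -27526/21125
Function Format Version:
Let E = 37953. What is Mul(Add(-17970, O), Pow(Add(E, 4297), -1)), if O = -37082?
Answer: Rational(-27526, 21125) ≈ -1.3030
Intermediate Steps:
Mul(Add(-17970, O), Pow(Add(E, 4297), -1)) = Mul(Add(-17970, -37082), Pow(Add(37953, 4297), -1)) = Mul(-55052, Pow(42250, -1)) = Mul(-55052, Rational(1, 42250)) = Rational(-27526, 21125)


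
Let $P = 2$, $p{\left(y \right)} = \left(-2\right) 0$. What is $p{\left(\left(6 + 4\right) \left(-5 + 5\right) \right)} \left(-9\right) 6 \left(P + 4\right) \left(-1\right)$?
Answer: $0$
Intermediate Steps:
$p{\left(y \right)} = 0$
$p{\left(\left(6 + 4\right) \left(-5 + 5\right) \right)} \left(-9\right) 6 \left(P + 4\right) \left(-1\right) = 0 \left(-9\right) 6 \left(2 + 4\right) \left(-1\right) = 0 \cdot 6 \cdot 6 \left(-1\right) = 0 \cdot 36 \left(-1\right) = 0 \left(-36\right) = 0$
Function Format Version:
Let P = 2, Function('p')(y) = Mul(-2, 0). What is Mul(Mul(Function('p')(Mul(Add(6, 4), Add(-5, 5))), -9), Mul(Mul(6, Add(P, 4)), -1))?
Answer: 0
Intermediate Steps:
Function('p')(y) = 0
Mul(Mul(Function('p')(Mul(Add(6, 4), Add(-5, 5))), -9), Mul(Mul(6, Add(P, 4)), -1)) = Mul(Mul(0, -9), Mul(Mul(6, Add(2, 4)), -1)) = Mul(0, Mul(Mul(6, 6), -1)) = Mul(0, Mul(36, -1)) = Mul(0, -36) = 0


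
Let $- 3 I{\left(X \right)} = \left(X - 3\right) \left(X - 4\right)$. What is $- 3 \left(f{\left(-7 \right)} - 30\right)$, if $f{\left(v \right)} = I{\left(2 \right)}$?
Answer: $92$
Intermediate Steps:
$I{\left(X \right)} = - \frac{\left(-4 + X\right) \left(-3 + X\right)}{3}$ ($I{\left(X \right)} = - \frac{\left(X - 3\right) \left(X - 4\right)}{3} = - \frac{\left(-3 + X\right) \left(-4 + X\right)}{3} = - \frac{\left(-4 + X\right) \left(-3 + X\right)}{3}$)
$f{\left(v \right)} = - \frac{2}{3}$ ($f{\left(v \right)} = -4 - \frac{2^{2}}{3} + \frac{7}{3} \cdot 2 = -4 - \frac{4}{3} + \frac{14}{3} = - \frac{2}{3}$)
$- 3 \left(f{\left(-7 \right)} - 30\right) = - 3 \left(- \frac{2}{3} - 30\right) = \left(-3\right) \left(- \frac{92}{3}\right) = 92$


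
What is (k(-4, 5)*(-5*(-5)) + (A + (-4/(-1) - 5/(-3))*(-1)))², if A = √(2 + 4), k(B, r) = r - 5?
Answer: 343/9 - 34*√6/3 ≈ 10.350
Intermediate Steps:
k(B, r) = -5 + r
A = √6 ≈ 2.4495
(k(-4, 5)*(-5*(-5)) + (A + (-4/(-1) - 5/(-3))*(-1)))² = ((-5 + 5)*(-5*(-5)) + (√6 + (-4/(-1) - 5/(-3))*(-1)))² = (0*25 + (√6 + (-4*(-1) - 5*(-⅓))*(-1)))² = (0 + (√6 + (4 + 5/3)*(-1)))² = (0 + (√6 + (17/3)*(-1)))² = (0 + (√6 - 17/3))² = (0 + (-17/3 + √6))² = (-17/3 + √6)²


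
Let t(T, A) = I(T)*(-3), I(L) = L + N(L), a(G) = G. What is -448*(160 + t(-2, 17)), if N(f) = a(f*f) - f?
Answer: -66304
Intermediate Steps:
N(f) = f² - f (N(f) = f*f - f = f² - f)
I(L) = L + L*(-1 + L)
t(T, A) = -3*T² (t(T, A) = T²*(-3) = -3*T²)
-448*(160 + t(-2, 17)) = -448*(160 - 3*(-2)²) = -448*(160 - 3*4) = -448*(160 - 12) = -448*148 = -66304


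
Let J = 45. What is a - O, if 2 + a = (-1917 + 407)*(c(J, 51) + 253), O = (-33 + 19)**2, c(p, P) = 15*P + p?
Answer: -1605328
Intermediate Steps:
c(p, P) = p + 15*P
O = 196 (O = (-14)**2 = 196)
a = -1605132 (a = -2 + (-1917 + 407)*((45 + 15*51) + 253) = -2 - 1510*((45 + 765) + 253) = -2 - 1510*(810 + 253) = -2 - 1510*1063 = -2 - 1605130 = -1605132)
a - O = -1605132 - 1*196 = -1605132 - 196 = -1605328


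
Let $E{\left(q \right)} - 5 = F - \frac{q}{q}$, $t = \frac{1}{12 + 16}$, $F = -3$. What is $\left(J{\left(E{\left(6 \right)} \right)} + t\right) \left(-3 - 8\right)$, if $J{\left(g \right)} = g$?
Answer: $- \frac{319}{28} \approx -11.393$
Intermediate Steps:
$t = \frac{1}{28} \approx 0.035714$
$E{\left(q \right)} = 1$ ($E{\left(q \right)} = 5 - \left(3 + \frac{q}{q}\right) = 5 - 4 = 1$)
$\left(J{\left(E{\left(6 \right)} \right)} + t\right) \left(-3 - 8\right) = \left(1 + \frac{1}{28}\right) \left(-3 - 8\right) = \frac{29 \left(-3 - 8\right)}{28} = \frac{29}{28} \left(-11\right) = - \frac{319}{28}$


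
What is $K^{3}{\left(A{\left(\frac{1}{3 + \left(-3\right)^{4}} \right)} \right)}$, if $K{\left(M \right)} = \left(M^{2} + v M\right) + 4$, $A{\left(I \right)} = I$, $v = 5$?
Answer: $\frac{23504254436125}{351298031616} \approx 66.907$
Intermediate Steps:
$K{\left(M \right)} = 4 + M^{2} + 5 M$ ($K{\left(M \right)} = \left(M^{2} + 5 M\right) + 4 = 4 + M^{2} + 5 M$)
$K^{3}{\left(A{\left(\frac{1}{3 + \left(-3\right)^{4}} \right)} \right)} = \left(4 + \left(\frac{1}{3 + \left(-3\right)^{4}}\right)^{2} + \frac{5}{3 + \left(-3\right)^{4}}\right)^{3} = \left(4 + \left(\frac{1}{3 + 81}\right)^{2} + \frac{5}{3 + 81}\right)^{3} = \left(4 + \left(\frac{1}{84}\right)^{2} + \frac{5}{84}\right)^{3} = \left(4 + \left(\frac{1}{84}\right)^{2} + 5 \cdot \frac{1}{84}\right)^{3} = \left(4 + \frac{1}{7056} + \frac{5}{84}\right)^{3} = \left(\frac{28645}{7056}\right)^{3} = \frac{23504254436125}{351298031616}$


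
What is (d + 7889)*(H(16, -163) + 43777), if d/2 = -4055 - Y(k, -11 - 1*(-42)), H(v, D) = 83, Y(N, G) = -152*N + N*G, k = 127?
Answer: 1338300180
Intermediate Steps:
Y(N, G) = -152*N + G*N
d = 22624 (d = 2*(-4055 - 127*(-152 + (-11 - 1*(-42)))) = 2*(-4055 - 127*(-152 + (-11 + 42))) = 2*(-4055 - 127*(-152 + 31)) = 2*(-4055 - 127*(-121)) = 2*(-4055 - 1*(-15367)) = 2*(-4055 + 15367) = 2*11312 = 22624)
(d + 7889)*(H(16, -163) + 43777) = (22624 + 7889)*(83 + 43777) = 30513*43860 = 1338300180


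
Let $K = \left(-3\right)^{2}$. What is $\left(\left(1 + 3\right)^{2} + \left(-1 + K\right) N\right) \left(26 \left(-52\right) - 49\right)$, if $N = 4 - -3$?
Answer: $-100872$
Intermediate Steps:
$K = 9$
$N = 7$ ($N = 4 + 3 = 7$)
$\left(\left(1 + 3\right)^{2} + \left(-1 + K\right) N\right) \left(26 \left(-52\right) - 49\right) = \left(\left(1 + 3\right)^{2} + \left(-1 + 9\right) 7\right) \left(26 \left(-52\right) - 49\right) = \left(4^{2} + 8 \cdot 7\right) \left(-1352 - 49\right) = \left(16 + 56\right) \left(-1401\right) = 72 \left(-1401\right) = -100872$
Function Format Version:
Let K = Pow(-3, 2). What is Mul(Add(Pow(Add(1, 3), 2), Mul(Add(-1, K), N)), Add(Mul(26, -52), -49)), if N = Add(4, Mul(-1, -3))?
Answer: -100872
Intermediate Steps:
K = 9
N = 7 (N = Add(4, 3) = 7)
Mul(Add(Pow(Add(1, 3), 2), Mul(Add(-1, K), N)), Add(Mul(26, -52), -49)) = Mul(Add(Pow(Add(1, 3), 2), Mul(Add(-1, 9), 7)), Add(Mul(26, -52), -49)) = Mul(Add(Pow(4, 2), Mul(8, 7)), Add(-1352, -49)) = Mul(Add(16, 56), -1401) = Mul(72, -1401) = -100872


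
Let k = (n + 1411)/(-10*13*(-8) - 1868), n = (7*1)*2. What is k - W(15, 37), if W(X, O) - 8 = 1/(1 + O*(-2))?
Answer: -195583/20148 ≈ -9.7073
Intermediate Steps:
W(X, O) = 8 + 1/(1 - 2*O) (W(X, O) = 8 + 1/(1 + O*(-2)) = 8 + 1/(1 - 2*O))
n = 14 (n = 7*2 = 14)
k = -475/276 (k = (14 + 1411)/(-10*13*(-8) - 1868) = 1425/(-130*(-8) - 1868) = 1425/(1040 - 1868) = 1425/(-828) = 1425*(-1/828) = -475/276 ≈ -1.7210)
k - W(15, 37) = -475/276 - (-9 + 16*37)/(-1 + 2*37) = -475/276 - (-9 + 592)/(-1 + 74) = -475/276 - 583/73 = -195583/20148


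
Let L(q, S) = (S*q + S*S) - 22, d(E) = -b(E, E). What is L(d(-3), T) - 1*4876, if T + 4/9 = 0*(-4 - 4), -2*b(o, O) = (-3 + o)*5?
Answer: -396182/81 ≈ -4891.1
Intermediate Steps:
b(o, O) = 15/2 - 5*o/2 (b(o, O) = -(-3 + o)*5/2 = -(-15 + 5*o)/2 = 15/2 - 5*o/2)
d(E) = -15/2 + 5*E/2 (d(E) = -(15/2 - 5*E/2) = -15/2 + 5*E/2)
T = -4/9 (T = -4/9 + 0*(-4 - 4) = -4/9 + 0*(-8) = -4/9 + 0 = -4/9 ≈ -0.44444)
L(q, S) = -22 + S² + S*q (L(q, S) = (S*q + S²) - 22 = (S² + S*q) - 22 = -22 + S² + S*q)
L(d(-3), T) - 1*4876 = (-22 + (-4/9)² - 4*(-15/2 + (5/2)*(-3))/9) - 1*4876 = (-22 + 16/81 - 4*(-15/2 - 15/2)/9) - 4876 = (-22 + 16/81 - 4/9*(-15)) - 4876 = (-22 + 16/81 + 20/3) - 4876 = -1226/81 - 4876 = -396182/81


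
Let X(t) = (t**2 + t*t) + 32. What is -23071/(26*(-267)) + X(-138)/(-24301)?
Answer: 296019331/168697542 ≈ 1.7547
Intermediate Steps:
X(t) = 32 + 2*t**2 (X(t) = (t**2 + t**2) + 32 = 2*t**2 + 32 = 32 + 2*t**2)
-23071/(26*(-267)) + X(-138)/(-24301) = -23071/(26*(-267)) + (32 + 2*(-138)**2)/(-24301) = -23071/(-6942) + (32 + 2*19044)*(-1/24301) = -23071*(-1/6942) + (32 + 38088)*(-1/24301) = 23071/6942 + 38120*(-1/24301) = 23071/6942 - 38120/24301 = 296019331/168697542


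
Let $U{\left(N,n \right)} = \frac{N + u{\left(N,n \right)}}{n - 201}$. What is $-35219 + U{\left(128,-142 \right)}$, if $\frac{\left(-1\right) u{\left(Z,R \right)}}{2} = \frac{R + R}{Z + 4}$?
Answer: $- \frac{398648227}{11319} \approx -35219.0$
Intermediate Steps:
$u{\left(Z,R \right)} = - \frac{4 R}{4 + Z}$ ($u{\left(Z,R \right)} = - 2 \frac{R + R}{Z + 4} = - 2 \frac{2 R}{4 + Z} = - \frac{4 R}{4 + Z}$)
$U{\left(N,n \right)} = \frac{N - \frac{4 n}{4 + N}}{-201 + n}$ ($U{\left(N,n \right)} = \frac{N - \frac{4 n}{4 + N}}{n - 201} = \frac{N - \frac{4 n}{4 + N}}{-201 + n}$)
$-35219 + U{\left(128,-142 \right)} = -35219 + \frac{\left(-4\right) \left(-142\right) + 128 \left(4 + 128\right)}{\left(-201 - 142\right) \left(4 + 128\right)} = -35219 + \frac{568 + 128 \cdot 132}{\left(-343\right) 132} = -35219 - \frac{568 + 16896}{45276} = -35219 - \frac{1}{45276} \cdot 17464 = -35219 - \frac{4366}{11319} = - \frac{398648227}{11319}$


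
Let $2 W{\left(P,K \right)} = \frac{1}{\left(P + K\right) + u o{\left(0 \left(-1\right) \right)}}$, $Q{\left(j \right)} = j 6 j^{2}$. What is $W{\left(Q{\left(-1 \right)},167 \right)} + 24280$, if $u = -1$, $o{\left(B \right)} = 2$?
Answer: $\frac{7721041}{318} \approx 24280.0$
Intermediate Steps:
$Q{\left(j \right)} = 6 j^{3}$
$W{\left(P,K \right)} = \frac{1}{2 \left(-2 + K + P\right)}$ ($W{\left(P,K \right)} = \frac{1}{2 \left(\left(P + K\right) - 2\right)} = \frac{1}{2 \left(\left(K + P\right) - 2\right)} = \frac{1}{2 \left(-2 + K + P\right)}$)
$W{\left(Q{\left(-1 \right)},167 \right)} + 24280 = \frac{1}{2 \left(-2 + 167 + 6 \left(-1\right)^{3}\right)} + 24280 = \frac{1}{2 \left(-2 + 167 + 6 \left(-1\right)\right)} + 24280 = \frac{1}{2 \left(-2 + 167 - 6\right)} + 24280 = \frac{1}{2 \cdot 159} + 24280 = \frac{1}{2} \cdot \frac{1}{159} + 24280 = \frac{1}{318} + 24280 = \frac{7721041}{318}$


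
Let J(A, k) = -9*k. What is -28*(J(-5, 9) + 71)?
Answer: 280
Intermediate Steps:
-28*(J(-5, 9) + 71) = -28*(-9*9 + 71) = -28*(-81 + 71) = -28*(-10) = 280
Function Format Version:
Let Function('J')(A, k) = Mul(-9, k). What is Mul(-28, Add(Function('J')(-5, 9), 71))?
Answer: 280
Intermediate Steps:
Mul(-28, Add(Function('J')(-5, 9), 71)) = Mul(-28, Add(Mul(-9, 9), 71)) = Mul(-28, Add(-81, 71)) = Mul(-28, -10) = 280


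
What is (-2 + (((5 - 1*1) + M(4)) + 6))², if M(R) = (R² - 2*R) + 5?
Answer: 441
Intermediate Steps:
M(R) = 5 + R² - 2*R
(-2 + (((5 - 1*1) + M(4)) + 6))² = (-2 + (((5 - 1*1) + (5 + 4² - 2*4)) + 6))² = (-2 + (((5 - 1) + (5 + 16 - 8)) + 6))² = (-2 + ((4 + 13) + 6))² = (-2 + (17 + 6))² = (-2 + 23)² = 21² = 441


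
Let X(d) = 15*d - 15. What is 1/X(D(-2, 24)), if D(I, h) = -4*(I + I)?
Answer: 1/225 ≈ 0.0044444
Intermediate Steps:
D(I, h) = -8*I
X(d) = -15 + 15*d
1/X(D(-2, 24)) = 1/(-15 + 15*(-8*(-2))) = 1/(-15 + 15*16) = 1/(-15 + 240) = 1/225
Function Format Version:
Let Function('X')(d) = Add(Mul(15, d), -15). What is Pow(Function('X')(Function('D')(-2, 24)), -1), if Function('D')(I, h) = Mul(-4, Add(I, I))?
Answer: Rational(1, 225) ≈ 0.0044444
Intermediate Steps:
Function('D')(I, h) = Mul(-8, I) (Function('D')(I, h) = Mul(-4, Mul(2, I)) = Mul(-8, I))
Function('X')(d) = Add(-15, Mul(15, d))
Pow(Function('X')(Function('D')(-2, 24)), -1) = Pow(Add(-15, Mul(15, Mul(-8, -2))), -1) = Pow(Add(-15, Mul(15, 16)), -1) = Pow(Add(-15, 240), -1) = Pow(225, -1) = Rational(1, 225)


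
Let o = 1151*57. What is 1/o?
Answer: 1/65607 ≈ 1.5242e-5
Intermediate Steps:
o = 65607
1/o = 1/65607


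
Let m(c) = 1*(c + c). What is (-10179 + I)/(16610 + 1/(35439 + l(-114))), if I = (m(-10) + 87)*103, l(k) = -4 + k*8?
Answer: -113166394/573427031 ≈ -0.19735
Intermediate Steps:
m(c) = 2*c (m(c) = 1*(2*c) = 2*c)
l(k) = -4 + 8*k
I = 6901 (I = (2*(-10) + 87)*103 = (-20 + 87)*103 = 67*103 = 6901)
(-10179 + I)/(16610 + 1/(35439 + l(-114))) = (-10179 + 6901)/(16610 + 1/(35439 + (-4 + 8*(-114)))) = -3278/(16610 + 1/(35439 + (-4 - 912))) = -3278/(16610 + 1/(35439 - 916)) = -3278/(16610 + 1/34523) = -3278/573427031/34523 = -3278*34523/573427031 = -113166394/573427031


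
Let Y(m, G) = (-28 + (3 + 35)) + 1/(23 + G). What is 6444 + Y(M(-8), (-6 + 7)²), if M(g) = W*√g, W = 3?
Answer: 154897/24 ≈ 6454.0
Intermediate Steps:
M(g) = 3*√g
Y(m, G) = 10 + 1/(23 + G) (Y(m, G) = (-28 + 38) + 1/(23 + G) = 10 + 1/(23 + G))
6444 + Y(M(-8), (-6 + 7)²) = 6444 + (231 + 10*(-6 + 7)²)/(23 + (-6 + 7)²) = 6444 + (231 + 10*1²)/(23 + 1²) = 6444 + (231 + 10*1)/(23 + 1) = 6444 + (231 + 10)/24 = 6444 + (1/24)*241 = 6444 + 241/24 = 154897/24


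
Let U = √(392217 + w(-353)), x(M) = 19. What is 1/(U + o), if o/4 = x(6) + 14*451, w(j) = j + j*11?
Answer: 8444/213774081 - √43109/213774081 ≈ 3.8528e-5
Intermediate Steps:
w(j) = 12*j (w(j) = j + 11*j = 12*j)
U = 3*√43109 (U = √(392217 + 12*(-353)) = √(392217 - 4236) = √387981 = 3*√43109 ≈ 622.88)
o = 25332 (o = 4*(19 + 14*451) = 4*(19 + 6314) = 4*6333 = 25332)
1/(U + o) = 1/(3*√43109 + 25332) = 1/(25332 + 3*√43109)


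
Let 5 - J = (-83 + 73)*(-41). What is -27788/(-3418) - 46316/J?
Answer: 84781114/692145 ≈ 122.49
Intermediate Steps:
J = -405 (J = 5 - (-83 + 73)*(-41) = 5 - (-10)*(-41) = 5 - 1*410 = 5 - 410 = -405)
-27788/(-3418) - 46316/J = -27788/(-3418) - 46316/(-405) = -27788*(-1/3418) - 46316*(-1/405) = 13894/1709 + 46316/405 = 84781114/692145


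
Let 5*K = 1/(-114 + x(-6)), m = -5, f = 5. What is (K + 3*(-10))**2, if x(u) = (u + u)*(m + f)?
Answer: 292444201/324900 ≈ 900.11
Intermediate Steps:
x(u) = 0 (x(u) = (u + u)*(-5 + 5) = (2*u)*0 = 0)
K = -1/570 (K = 1/(5*(-114 + 0)) = (1/5)/(-114) = (1/5)*(-1/114) = -1/570 ≈ -0.0017544)
(K + 3*(-10))**2 = (-1/570 + 3*(-10))**2 = (-1/570 - 30)**2 = (-17101/570)**2 = 292444201/324900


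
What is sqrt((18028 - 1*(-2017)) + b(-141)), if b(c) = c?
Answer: 8*sqrt(311) ≈ 141.08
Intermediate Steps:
sqrt((18028 - 1*(-2017)) + b(-141)) = sqrt((18028 - 1*(-2017)) - 141) = sqrt((18028 + 2017) - 141) = sqrt(20045 - 141) = sqrt(19904) = 8*sqrt(311)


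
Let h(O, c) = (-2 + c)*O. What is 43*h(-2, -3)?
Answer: 430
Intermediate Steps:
h(O, c) = O*(-2 + c)
43*h(-2, -3) = 43*(-2*(-2 - 3)) = 43*(-2*(-5)) = 43*10 = 430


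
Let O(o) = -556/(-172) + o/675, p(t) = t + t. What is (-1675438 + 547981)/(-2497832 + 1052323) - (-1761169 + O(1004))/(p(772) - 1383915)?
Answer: -28653914118836377/57998617676376975 ≈ -0.49404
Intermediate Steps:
p(t) = 2*t
O(o) = 139/43 + o/675 (O(o) = -556*(-1/172) + o*(1/675) = 139/43 + o/675)
(-1675438 + 547981)/(-2497832 + 1052323) - (-1761169 + O(1004))/(p(772) - 1383915) = (-1675438 + 547981)/(-2497832 + 1052323) - (-1761169 + (139/43 + (1/675)*1004))/(2*772 - 1383915) = -1127457/(-1445509) - (-1761169 + (139/43 + 1004/675))/(1544 - 1383915) = -1127457*(-1/1445509) - (-1761169 + 136997/29025)/(-1382371) = 1127457/1445509 - (-51117793228)*(-1)/(29025*1382371) = 1127457/1445509 - 1*51117793228/40123318275 = 1127457/1445509 - 51117793228/40123318275 = -28653914118836377/57998617676376975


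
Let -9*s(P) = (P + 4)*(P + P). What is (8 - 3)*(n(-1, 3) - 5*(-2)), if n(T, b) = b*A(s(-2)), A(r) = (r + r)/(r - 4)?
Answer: 290/7 ≈ 41.429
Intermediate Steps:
s(P) = -2*P*(4 + P)/9 (s(P) = -(P + 4)*(P + P)/9 = -(4 + P)*2*P/9 = -2*P*(4 + P)/9)
A(r) = 2*r/(-4 + r) (A(r) = (2*r)/(-4 + r) = 2*r/(-4 + r))
n(T, b) = -4*b/7 (n(T, b) = b*(2*(-2/9*(-2)*(4 - 2))/(-4 - 2/9*(-2)*(4 - 2))) = b*(2*(-2/9*(-2)*2)/(-4 - 2/9*(-2)*2)) = b*(2*(8/9)/(-4 + 8/9)) = b*(2*(8/9)/(-28/9)) = b*(2*(8/9)*(-9/28)) = b*(-4/7) = -4*b/7)
(8 - 3)*(n(-1, 3) - 5*(-2)) = (8 - 3)*(-4/7*3 - 5*(-2)) = 5*(-12/7 + 10) = 5*(58/7) = 290/7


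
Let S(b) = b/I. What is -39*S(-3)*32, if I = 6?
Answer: 624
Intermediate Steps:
S(b) = b/6
-39*S(-3)*32 = -13*(-3)/2*32 = -39*(-½)*32 = (39/2)*32 = 624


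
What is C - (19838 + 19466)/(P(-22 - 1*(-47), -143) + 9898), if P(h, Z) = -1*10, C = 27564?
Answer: 34064191/1236 ≈ 27560.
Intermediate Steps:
P(h, Z) = -10
C - (19838 + 19466)/(P(-22 - 1*(-47), -143) + 9898) = 27564 - (19838 + 19466)/(-10 + 9898) = 27564 - 39304/9888 = 27564 - 1*4913/1236 = 27564 - 4913/1236 = 34064191/1236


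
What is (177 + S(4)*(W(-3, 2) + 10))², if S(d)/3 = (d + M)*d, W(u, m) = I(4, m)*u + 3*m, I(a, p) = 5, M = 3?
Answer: 68121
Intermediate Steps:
W(u, m) = 3*m + 5*u (W(u, m) = 5*u + 3*m = 3*m + 5*u)
S(d) = 3*d*(3 + d) (S(d) = 3*((d + 3)*d) = 3*((3 + d)*d) = 3*(d*(3 + d)) = 3*d*(3 + d))
(177 + S(4)*(W(-3, 2) + 10))² = (177 + (3*4*(3 + 4))*((3*2 + 5*(-3)) + 10))² = (177 + (3*4*7)*((6 - 15) + 10))² = (177 + 84*(-9 + 10))² = (177 + 84*1)² = (177 + 84)² = 261² = 68121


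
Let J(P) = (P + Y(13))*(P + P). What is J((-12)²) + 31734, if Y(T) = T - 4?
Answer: 75798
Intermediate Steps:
Y(T) = -4 + T
J(P) = 2*P*(9 + P) (J(P) = (P + (-4 + 13))*(P + P) = (P + 9)*(2*P) = (9 + P)*(2*P) = 2*P*(9 + P))
J((-12)²) + 31734 = 2*(-12)²*(9 + (-12)²) + 31734 = 2*144*(9 + 144) + 31734 = 2*144*153 + 31734 = 44064 + 31734 = 75798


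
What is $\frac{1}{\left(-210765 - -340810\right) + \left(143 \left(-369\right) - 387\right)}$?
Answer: $\frac{1}{76891} \approx 1.3005 \cdot 10^{-5}$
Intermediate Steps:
$\frac{1}{\left(-210765 - -340810\right) + \left(143 \left(-369\right) - 387\right)} = \frac{1}{\left(-210765 + 340810\right) - 53154} = \frac{1}{130045 - 53154} = \frac{1}{76891}$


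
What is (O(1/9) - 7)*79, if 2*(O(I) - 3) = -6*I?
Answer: -1027/3 ≈ -342.33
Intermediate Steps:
O(I) = 3 - 3*I (O(I) = 3 + (-6*I)/2 = 3 - 3*I)
(O(1/9) - 7)*79 = ((3 - 3/9) - 7)*79 = ((3 - 3*1/9) - 7)*79 = ((3 - 1/3) - 7)*79 = (8/3 - 7)*79 = -13/3*79 = -1027/3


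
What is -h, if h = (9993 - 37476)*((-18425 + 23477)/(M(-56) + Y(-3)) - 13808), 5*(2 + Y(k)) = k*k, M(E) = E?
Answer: -107329579764/281 ≈ -3.8196e+8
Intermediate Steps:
Y(k) = -2 + k²/5 (Y(k) = -2 + (k*k)/5 = -2 + k²/5)
h = 107329579764/281 (h = (9993 - 37476)*((-18425 + 23477)/(-56 + (-2 + (⅕)*(-3)²)) - 13808) = -27483*(5052/(-56 + (-2 + (⅕)*9)) - 13808) = -27483*(5052/(-56 + (-2 + 9/5)) - 13808) = -27483*(5052/(-56 - ⅕) - 13808) = -27483*(5052/(-281/5) - 13808) = -27483*(5052*(-5/281) - 13808) = -27483*(-25260/281 - 13808) = -27483*(-3905308/281) = 107329579764/281 ≈ 3.8196e+8)
-h = -1*107329579764/281 = -107329579764/281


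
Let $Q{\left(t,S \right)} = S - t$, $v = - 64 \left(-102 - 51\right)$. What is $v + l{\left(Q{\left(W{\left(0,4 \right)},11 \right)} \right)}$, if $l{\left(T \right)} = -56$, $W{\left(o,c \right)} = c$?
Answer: $9736$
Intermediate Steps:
$v = 9792$ ($v = \left(-64\right) \left(-153\right) = 9792$)
$v + l{\left(Q{\left(W{\left(0,4 \right)},11 \right)} \right)} = 9792 - 56 = 9736$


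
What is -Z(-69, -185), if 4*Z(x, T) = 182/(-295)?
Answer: 91/590 ≈ 0.15424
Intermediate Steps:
Z(x, T) = -91/590 (Z(x, T) = (182/(-295))/4 = (182*(-1/295))/4 = (¼)*(-182/295) = -91/590)
-Z(-69, -185) = -1*(-91/590) = 91/590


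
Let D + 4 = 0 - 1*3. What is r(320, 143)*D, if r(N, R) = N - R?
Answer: -1239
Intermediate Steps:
D = -7 (D = -4 + (0 - 1*3) = -4 + (0 - 3) = -4 - 3 = -7)
r(320, 143)*D = (320 - 1*143)*(-7) = (320 - 143)*(-7) = 177*(-7) = -1239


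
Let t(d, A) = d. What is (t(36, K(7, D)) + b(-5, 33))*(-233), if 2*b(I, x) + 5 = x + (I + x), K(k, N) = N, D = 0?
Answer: -14912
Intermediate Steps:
b(I, x) = -5/2 + x + I/2 (b(I, x) = -5/2 + (x + (I + x))/2 = -5/2 + (I + 2*x)/2 = -5/2 + (x + I/2) = -5/2 + x + I/2)
(t(36, K(7, D)) + b(-5, 33))*(-233) = (36 + (-5/2 + 33 + (½)*(-5)))*(-233) = (36 + (-5/2 + 33 - 5/2))*(-233) = (36 + 28)*(-233) = 64*(-233) = -14912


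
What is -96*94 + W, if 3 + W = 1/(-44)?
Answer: -397189/44 ≈ -9027.0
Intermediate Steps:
W = -133/44 (W = -3 + 1/(-44) = -3 - 1/44 = -133/44 ≈ -3.0227)
-96*94 + W = -96*94 - 133/44 = -9024 - 133/44 = -397189/44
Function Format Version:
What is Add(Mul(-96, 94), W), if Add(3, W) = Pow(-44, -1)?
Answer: Rational(-397189, 44) ≈ -9027.0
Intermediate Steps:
W = Rational(-133, 44) (W = Add(-3, Pow(-44, -1)) = Add(-3, Rational(-1, 44)) = Rational(-133, 44) ≈ -3.0227)
Add(Mul(-96, 94), W) = Add(Mul(-96, 94), Rational(-133, 44)) = Add(-9024, Rational(-133, 44)) = Rational(-397189, 44)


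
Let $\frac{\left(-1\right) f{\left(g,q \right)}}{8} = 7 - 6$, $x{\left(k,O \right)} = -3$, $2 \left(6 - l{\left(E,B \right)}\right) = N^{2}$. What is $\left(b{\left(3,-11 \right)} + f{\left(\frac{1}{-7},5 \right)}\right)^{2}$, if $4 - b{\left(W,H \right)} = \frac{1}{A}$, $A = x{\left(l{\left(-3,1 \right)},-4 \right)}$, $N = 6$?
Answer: $\frac{121}{9} \approx 13.444$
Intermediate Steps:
$l{\left(E,B \right)} = -12$ ($l{\left(E,B \right)} = 6 - \frac{6^{2}}{2} = 6 - 18 = -12$)
$A = -3$
$b{\left(W,H \right)} = \frac{13}{3}$ ($b{\left(W,H \right)} = 4 - \frac{1}{-3} = 4 - - \frac{1}{3} = 4 + \frac{1}{3} = \frac{13}{3}$)
$f{\left(g,q \right)} = -8$ ($f{\left(g,q \right)} = - 8 \left(7 - 6\right) = \left(-8\right) 1 = -8$)
$\left(b{\left(3,-11 \right)} + f{\left(\frac{1}{-7},5 \right)}\right)^{2} = \left(\frac{13}{3} - 8\right)^{2} = \left(- \frac{11}{3}\right)^{2} = \frac{121}{9}$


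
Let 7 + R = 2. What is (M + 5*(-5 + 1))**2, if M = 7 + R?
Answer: 324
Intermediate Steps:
R = -5 (R = -7 + 2 = -5)
M = 2 (M = 7 - 5 = 2)
(M + 5*(-5 + 1))**2 = (2 + 5*(-5 + 1))**2 = (2 + 5*(-4))**2 = (2 - 20)**2 = (-18)**2 = 324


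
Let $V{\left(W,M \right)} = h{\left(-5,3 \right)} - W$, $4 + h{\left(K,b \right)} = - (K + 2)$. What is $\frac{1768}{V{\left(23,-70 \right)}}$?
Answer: $- \frac{221}{3} \approx -73.667$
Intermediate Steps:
$h{\left(K,b \right)} = -6 - K$ ($h{\left(K,b \right)} = -4 - \left(K + 2\right) = -4 - \left(2 + K\right) = -6 - K$)
$V{\left(W,M \right)} = -1 - W$ ($V{\left(W,M \right)} = \left(-6 - -5\right) - W = \left(-6 + 5\right) - W = -1 - W$)
$\frac{1768}{V{\left(23,-70 \right)}} = \frac{1768}{-1 - 23} = \frac{1768}{-24} = 1768 \left(- \frac{1}{24}\right) = - \frac{221}{3}$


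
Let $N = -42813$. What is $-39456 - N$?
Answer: $3357$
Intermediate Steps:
$-39456 - N = -39456 - -42813 = -39456 + 42813 = 3357$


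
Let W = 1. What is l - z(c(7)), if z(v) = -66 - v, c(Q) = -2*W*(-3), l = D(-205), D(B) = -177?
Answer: -105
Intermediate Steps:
l = -177
c(Q) = 6 (c(Q) = -2*1*(-3) = -2*(-3) = 6)
l - z(c(7)) = -177 - (-66 - 1*6) = -177 - (-66 - 6) = -177 - 1*(-72) = -177 + 72 = -105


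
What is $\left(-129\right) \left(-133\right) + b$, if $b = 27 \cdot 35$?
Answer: $18102$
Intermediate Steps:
$b = 945$
$\left(-129\right) \left(-133\right) + b = \left(-129\right) \left(-133\right) + 945 = 17157 + 945 = 18102$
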